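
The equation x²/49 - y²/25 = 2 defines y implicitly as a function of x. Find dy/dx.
Apply d/dx to both sides, remembering that y depends on x. Each occurrence of y therefore brings in a y' = dy/dx via the chain rule.

With F(x, y) equal to the left-hand side minus the right, differentiate F term by term:
  d/dx[x^2/49] = 2x/49
  d/dx[-y^2/25] = -2y·y'/25
  d/dx[-2] = 0
Adding these up, d/dx[F] = 0 becomes
  (2x/49) + (-2y/25)·y' = 0,
so isolating y',
  dy/dx = -(2x/49)/(-2y/25) = 25x/(49y)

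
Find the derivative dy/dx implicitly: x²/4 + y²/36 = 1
Apply d/dx to both sides, remembering that y depends on x. Each occurrence of y therefore brings in a y' = dy/dx via the chain rule.

With F(x, y) equal to the left-hand side minus the right, differentiate F term by term:
  d/dx[x^2/4] = x/2
  d/dx[y^2/36] = y·y'/18
  d/dx[-1] = 0
Adding these up, d/dx[F] = 0 becomes
  (x/2) + (y/18)·y' = 0,
so isolating y',
  dy/dx = -(x/2)/(y/18) = -9x/y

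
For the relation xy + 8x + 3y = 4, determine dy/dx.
Differentiate the relation implicitly: treat y = y(x) and apply the chain rule, so every y-derivative picks up a y' = dy/dx factor.

With everything moved to the left-hand side, differentiate term by term:
  d/dx[xy] = x·y' + y
  d/dx[8x] = 8
  d/dx[3y] = 3·y'
  d/dx[-4] = 0

Separating the contributions that come from x directly and those that come through y:
  without y':      y + 8
  multiplying y':  x + 3

so (y + 8) + (x + 3)·y' = 0, and therefore
  dy/dx = -(y + 8)/(x + 3) = (-y - 8)/(x + 3)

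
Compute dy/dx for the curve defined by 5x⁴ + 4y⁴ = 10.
Apply d/dx to both sides, remembering that y depends on x. Each occurrence of y therefore brings in a y' = dy/dx via the chain rule.

With F(x, y) equal to the left-hand side minus the right, differentiate F term by term:
  d/dx[5x^4] = 20x^3
  d/dx[4y^4] = 16y^3·y'
  d/dx[-10] = 0
Adding these up, d/dx[F] = 0 becomes
  (20x^3) + (16y^3)·y' = 0,
so isolating y',
  dy/dx = -(20x^3)/(16y^3) = -5x^3/(4y^3)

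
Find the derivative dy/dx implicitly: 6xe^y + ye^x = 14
Differentiate the relation implicitly: treat y = y(x) and apply the chain rule, so every y-derivative picks up a y' = dy/dx factor.

With everything moved to the left-hand side, differentiate term by term:
  d/dx[6x·e^(y)] = 6x·y'·e^(y) + 6e^(y)
  d/dx[y·e^(x)] = y·e^(x) + y'·e^(x)
  d/dx[-14] = 0

Separating the contributions that come from x directly and those that come through y:
  without y':      y·e^(x) + 6e^(y)
  multiplying y':  6x·e^(y) + e^(x)

so (y·e^(x) + 6e^(y)) + (6x·e^(y) + e^(x))·y' = 0, and therefore
  dy/dx = -(y·e^(x) + 6e^(y))/(6x·e^(y) + e^(x)) = (-y·e^(x) - 6e^(y))/(6x·e^(y) + e^(x))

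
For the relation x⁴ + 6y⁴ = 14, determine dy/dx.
Differentiate both sides with respect to x, treating y as y(x). By the chain rule, any term containing y contributes a factor of y' = dy/dx when we differentiate it.

Move every term to one side and write the relation as F(x, y) = 0. Term by term,
  d/dx[x^4] = 4x^3
  d/dx[6y^4] = 24y^3·y'
  d/dx[-14] = 0

The pieces without y' make up ∂F/∂x and the coefficient of y' is ∂F/∂y:
  ∂F/∂x = 4x^3,
  ∂F/∂y = 24y^3.

Since d/dx[F] = ∂F/∂x + (∂F/∂y)·y' = 0, solve for y':
  (∂F/∂y)·y' = -∂F/∂x
  dy/dx = -(∂F/∂x)/(∂F/∂y) = -(4x^3)/(24y^3) = -x^3/(6y^3)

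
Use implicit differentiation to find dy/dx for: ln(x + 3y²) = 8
Differentiate the relation implicitly: treat y = y(x) and apply the chain rule, so every y-derivative picks up a y' = dy/dx factor.

With everything moved to the left-hand side, differentiate term by term:
  d/dx[ln(x + 3y^2)] = (6y·y' + 1)/(x + 3y^2)
  d/dx[-8] = 0

Separating the contributions that come from x directly and those that come through y:
  without y':      1/(x + 3y^2)
  multiplying y':  6y/(x + 3y^2)

so (1/(x + 3y^2)) + (6y/(x + 3y^2))·y' = 0, and therefore
  dy/dx = -(1/(x + 3y^2))/(6y/(x + 3y^2)) = -1/(6y)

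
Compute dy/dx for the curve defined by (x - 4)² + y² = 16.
Differentiate the relation implicitly: treat y = y(x) and apply the chain rule, so every y-derivative picks up a y' = dy/dx factor.

With everything moved to the left-hand side, differentiate term by term:
  d/dx[y^2] = 2y·y'
  d/dx[(x - 4)^2] = 2x - 8
  d/dx[-16] = 0

Separating the contributions that come from x directly and those that come through y:
  without y':      2x - 8
  multiplying y':  2y

so (2x - 8) + (2y)·y' = 0, and therefore
  dy/dx = -(2x - 8)/(2y) = (4 - x)/y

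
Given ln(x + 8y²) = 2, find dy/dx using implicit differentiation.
Apply d/dx to both sides, remembering that y depends on x. Each occurrence of y therefore brings in a y' = dy/dx via the chain rule.

With F(x, y) equal to the left-hand side minus the right, differentiate F term by term:
  d/dx[ln(x + 8y^2)] = (16y·y' + 1)/(x + 8y^2)
  d/dx[-2] = 0
Adding these up, d/dx[F] = 0 becomes
  (1/(x + 8y^2)) + (16y/(x + 8y^2))·y' = 0,
so isolating y',
  dy/dx = -(1/(x + 8y^2))/(16y/(x + 8y^2)) = -1/(16y)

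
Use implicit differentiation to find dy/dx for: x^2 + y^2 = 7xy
Take d/dx of both sides. Since y is implicitly a function of x, the chain rule attaches a y' = dy/dx factor whenever we differentiate through y.

Set F(x, y) = (left side) − (right side), so the curve is F = 0. Differentiating each term of F:
  d/dx[x^2] = 2x
  d/dx[-7xy] = -7x·y' - 7y
  d/dx[y^2] = 2y·y'

Collecting, the y'-free part is the partial derivative in x and the y' coefficient is the partial derivative in y:
  ∂F/∂x = 2x - 7y
  ∂F/∂y = -7x + 2y

so d/dx[F(x, y(x))] = ∂F/∂x + (∂F/∂y)·y' = 0. Rearranging,
  dy/dx = -(∂F/∂x)/(∂F/∂y) = -(2x - 7y)/(-7x + 2y) = (2x - 7y)/(7x - 2y)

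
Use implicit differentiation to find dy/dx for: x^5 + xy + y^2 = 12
Differentiate both sides with respect to x, treating y as y(x). By the chain rule, any term containing y contributes a factor of y' = dy/dx when we differentiate it.

Move every term to one side and write the relation as F(x, y) = 0. Term by term,
  d/dx[x^5] = 5x^4
  d/dx[xy] = x·y' + y
  d/dx[y^2] = 2y·y'
  d/dx[-12] = 0

The pieces without y' make up ∂F/∂x and the coefficient of y' is ∂F/∂y:
  ∂F/∂x = 5x^4 + y,
  ∂F/∂y = x + 2y.

Since d/dx[F] = ∂F/∂x + (∂F/∂y)·y' = 0, solve for y':
  (∂F/∂y)·y' = -∂F/∂x
  dy/dx = -(∂F/∂x)/(∂F/∂y) = -(5x^4 + y)/(x + 2y) = (-5x^4 - y)/(x + 2y)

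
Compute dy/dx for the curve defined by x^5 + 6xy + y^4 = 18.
Apply d/dx to both sides, remembering that y depends on x. Each occurrence of y therefore brings in a y' = dy/dx via the chain rule.

With F(x, y) equal to the left-hand side minus the right, differentiate F term by term:
  d/dx[x^5] = 5x^4
  d/dx[6xy] = 6x·y' + 6y
  d/dx[y^4] = 4y^3·y'
  d/dx[-18] = 0
Adding these up, d/dx[F] = 0 becomes
  (5x^4 + 6y) + (6x + 4y^3)·y' = 0,
so isolating y',
  dy/dx = -(5x^4 + 6y)/(6x + 4y^3) = (-5x^4 - 6y)/(2(3x + 2y^3))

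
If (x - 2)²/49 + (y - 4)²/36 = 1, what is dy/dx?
Apply d/dx to both sides, remembering that y depends on x. Each occurrence of y therefore brings in a y' = dy/dx via the chain rule.

With F(x, y) equal to the left-hand side minus the right, differentiate F term by term:
  d/dx[(x - 2)^2/49] = 2x/49 - 4/49
  d/dx[(y - 4)^2/36] = y'(y - 4)/18
  d/dx[-1] = 0
Adding these up, d/dx[F] = 0 becomes
  (2x/49 - 4/49) + (y/18 - 2/9)·y' = 0,
so isolating y',
  dy/dx = -(2x/49 - 4/49)/(y/18 - 2/9)
        = -(2(x - 2)/49)/((y - 4)/18) = 36(2 - x)/(49(y - 4))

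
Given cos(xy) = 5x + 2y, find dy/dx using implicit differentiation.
Differentiate the relation implicitly: treat y = y(x) and apply the chain rule, so every y-derivative picks up a y' = dy/dx factor.

With everything moved to the left-hand side, differentiate term by term:
  d/dx[-5x] = -5
  d/dx[-2y] = -2·y'
  d/dx[cos(xy)] = -(x·y' + y)·sin(xy)

Separating the contributions that come from x directly and those that come through y:
  without y':      -y·sin(xy) - 5
  multiplying y':  -x·sin(xy) - 2

so (-y·sin(xy) - 5) + (-x·sin(xy) - 2)·y' = 0, and therefore
  dy/dx = -(-y·sin(xy) - 5)/(-x·sin(xy) - 2) = -(y·sin(xy) + 5)/(x·sin(xy) + 2)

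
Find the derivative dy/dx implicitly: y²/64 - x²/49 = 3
Differentiate the relation implicitly: treat y = y(x) and apply the chain rule, so every y-derivative picks up a y' = dy/dx factor.

With everything moved to the left-hand side, differentiate term by term:
  d/dx[-x^2/49] = -2x/49
  d/dx[y^2/64] = y·y'/32
  d/dx[-3] = 0

Separating the contributions that come from x directly and those that come through y:
  without y':      -2x/49
  multiplying y':  y/32

so (-2x/49) + (y/32)·y' = 0, and therefore
  dy/dx = -(-2x/49)/(y/32) = 64x/(49y)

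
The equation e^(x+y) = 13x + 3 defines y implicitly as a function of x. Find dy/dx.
Differentiate the relation implicitly: treat y = y(x) and apply the chain rule, so every y-derivative picks up a y' = dy/dx factor.

With everything moved to the left-hand side, differentiate term by term:
  d/dx[-13x] = -13
  d/dx[e^(x + y)] = (y' + 1)·e^(x + y)
  d/dx[-3] = 0

Separating the contributions that come from x directly and those that come through y:
  without y':      e^(x + y) - 13
  multiplying y':  e^(x + y)

so (e^(x + y) - 13) + (e^(x + y))·y' = 0, and therefore
  dy/dx = -(e^(x + y) - 13)/(e^(x + y)) = 13e^(-x - y) - 1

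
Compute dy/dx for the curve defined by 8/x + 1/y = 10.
Apply d/dx to both sides, remembering that y depends on x. Each occurrence of y therefore brings in a y' = dy/dx via the chain rule.

With F(x, y) equal to the left-hand side minus the right, differentiate F term by term:
  d/dx[1/y] = -y'/y^2
  d/dx[8/x] = -8/x^2
  d/dx[-10] = 0
Adding these up, d/dx[F] = 0 becomes
  (-8/x^2) + (-1/y^2)·y' = 0,
so isolating y',
  dy/dx = -(-8/x^2)/(-1/y^2) = -8y^2/x^2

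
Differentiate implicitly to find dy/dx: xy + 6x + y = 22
Apply d/dx to both sides, remembering that y depends on x. Each occurrence of y therefore brings in a y' = dy/dx via the chain rule.

With F(x, y) equal to the left-hand side minus the right, differentiate F term by term:
  d/dx[xy] = x·y' + y
  d/dx[6x] = 6
  d/dx[y] = y'
  d/dx[-22] = 0
Adding these up, d/dx[F] = 0 becomes
  (y + 6) + (x + 1)·y' = 0,
so isolating y',
  dy/dx = -(y + 6)/(x + 1) = (-y - 6)/(x + 1)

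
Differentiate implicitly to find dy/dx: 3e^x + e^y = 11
Apply d/dx to both sides, remembering that y depends on x. Each occurrence of y therefore brings in a y' = dy/dx via the chain rule.

With F(x, y) equal to the left-hand side minus the right, differentiate F term by term:
  d/dx[3e^(x)] = 3e^(x)
  d/dx[e^(y)] = y'·e^(y)
  d/dx[-11] = 0
Adding these up, d/dx[F] = 0 becomes
  (3e^(x)) + (e^(y))·y' = 0,
so isolating y',
  dy/dx = -(3e^(x))/(e^(y)) = -3e^(x - y)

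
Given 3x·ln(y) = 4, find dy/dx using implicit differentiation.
Take d/dx of both sides. Since y is implicitly a function of x, the chain rule attaches a y' = dy/dx factor whenever we differentiate through y.

Set F(x, y) = (left side) − (right side), so the curve is F = 0. Differentiating each term of F:
  d/dx[3x·ln(y)] = 3x·y'/y + 3ln(y)
  d/dx[-4] = 0

Collecting, the y'-free part is the partial derivative in x and the y' coefficient is the partial derivative in y:
  ∂F/∂x = 3ln(y)
  ∂F/∂y = 3x/y

so d/dx[F(x, y(x))] = ∂F/∂x + (∂F/∂y)·y' = 0. Rearranging,
  dy/dx = -(∂F/∂x)/(∂F/∂y) = -(3ln(y))/(3x/y) = -y·ln(y)/x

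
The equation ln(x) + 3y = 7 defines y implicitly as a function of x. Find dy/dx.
Differentiate both sides with respect to x, treating y as y(x). By the chain rule, any term containing y contributes a factor of y' = dy/dx when we differentiate it.

Move every term to one side and write the relation as F(x, y) = 0. Term by term,
  d/dx[3y] = 3·y'
  d/dx[ln(x)] = 1/x
  d/dx[-7] = 0

The pieces without y' make up ∂F/∂x and the coefficient of y' is ∂F/∂y:
  ∂F/∂x = 1/x,
  ∂F/∂y = 3.

Since d/dx[F] = ∂F/∂x + (∂F/∂y)·y' = 0, solve for y':
  (∂F/∂y)·y' = -∂F/∂x
  dy/dx = -(∂F/∂x)/(∂F/∂y) = -(1/x)/(3) = -1/(3x)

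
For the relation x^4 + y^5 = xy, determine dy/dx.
Differentiate the relation implicitly: treat y = y(x) and apply the chain rule, so every y-derivative picks up a y' = dy/dx factor.

With everything moved to the left-hand side, differentiate term by term:
  d/dx[x^4] = 4x^3
  d/dx[-xy] = -x·y' - y
  d/dx[y^5] = 5y^4·y'

Separating the contributions that come from x directly and those that come through y:
  without y':      4x^3 - y
  multiplying y':  -x + 5y^4

so (4x^3 - y) + (-x + 5y^4)·y' = 0, and therefore
  dy/dx = -(4x^3 - y)/(-x + 5y^4) = (4x^3 - y)/(x - 5y^4)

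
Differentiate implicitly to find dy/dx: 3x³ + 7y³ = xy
Apply d/dx to both sides, remembering that y depends on x. Each occurrence of y therefore brings in a y' = dy/dx via the chain rule.

With F(x, y) equal to the left-hand side minus the right, differentiate F term by term:
  d/dx[3x^3] = 9x^2
  d/dx[-xy] = -x·y' - y
  d/dx[7y^3] = 21y^2·y'
Adding these up, d/dx[F] = 0 becomes
  (9x^2 - y) + (-x + 21y^2)·y' = 0,
so isolating y',
  dy/dx = -(9x^2 - y)/(-x + 21y^2) = (9x^2 - y)/(x - 21y^2)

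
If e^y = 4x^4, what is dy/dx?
Take d/dx of both sides. Since y is implicitly a function of x, the chain rule attaches a y' = dy/dx factor whenever we differentiate through y.

Set F(x, y) = (left side) − (right side), so the curve is F = 0. Differentiating each term of F:
  d/dx[-4x^4] = -16x^3
  d/dx[e^(y)] = y'·e^(y)

Collecting, the y'-free part is the partial derivative in x and the y' coefficient is the partial derivative in y:
  ∂F/∂x = -16x^3
  ∂F/∂y = e^(y)

so d/dx[F(x, y(x))] = ∂F/∂x + (∂F/∂y)·y' = 0. Rearranging,
  dy/dx = -(∂F/∂x)/(∂F/∂y) = -(-16x^3)/(e^(y)) = 16x^3e^(-y)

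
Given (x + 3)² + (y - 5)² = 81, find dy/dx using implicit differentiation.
Differentiate the relation implicitly: treat y = y(x) and apply the chain rule, so every y-derivative picks up a y' = dy/dx factor.

With everything moved to the left-hand side, differentiate term by term:
  d/dx[(x + 3)^2] = 2x + 6
  d/dx[(y - 5)^2] = 2·y'(y - 5)
  d/dx[-81] = 0

Separating the contributions that come from x directly and those that come through y:
  without y':      2x + 6
  multiplying y':  2y - 10

so (2x + 6) + (2y - 10)·y' = 0, and therefore
  dy/dx = -(2x + 6)/(2y - 10) = (-x - 3)/(y - 5)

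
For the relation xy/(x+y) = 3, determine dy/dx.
Take d/dx of both sides. Since y is implicitly a function of x, the chain rule attaches a y' = dy/dx factor whenever we differentiate through y.

Set F(x, y) = (left side) − (right side), so the curve is F = 0. Differentiating each term of F:
  d/dx[xy/(x + y)] = xy(-y' - 1)/(x + y)^2 + x·y'/(x + y) + y/(x + y)
  d/dx[-3] = 0

Collecting, the y'-free part is the partial derivative in x and the y' coefficient is the partial derivative in y:
  ∂F/∂x = -xy/(x + y)^2 + y/(x + y)
  ∂F/∂y = -xy/(x + y)^2 + x/(x + y)

so d/dx[F(x, y(x))] = ∂F/∂x + (∂F/∂y)·y' = 0. Rearranging,
  dy/dx = -(∂F/∂x)/(∂F/∂y) = -(-xy/(x + y)^2 + y/(x + y))/(-xy/(x + y)^2 + x/(x + y))
        = -(y^2/(x + y)^2)/(x^2/(x + y)^2) = -y^2/x^2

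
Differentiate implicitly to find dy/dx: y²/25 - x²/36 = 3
Differentiate the relation implicitly: treat y = y(x) and apply the chain rule, so every y-derivative picks up a y' = dy/dx factor.

With everything moved to the left-hand side, differentiate term by term:
  d/dx[-x^2/36] = -x/18
  d/dx[y^2/25] = 2y·y'/25
  d/dx[-3] = 0

Separating the contributions that come from x directly and those that come through y:
  without y':      -x/18
  multiplying y':  2y/25

so (-x/18) + (2y/25)·y' = 0, and therefore
  dy/dx = -(-x/18)/(2y/25) = 25x/(36y)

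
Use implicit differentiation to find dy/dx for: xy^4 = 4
Differentiate the relation implicitly: treat y = y(x) and apply the chain rule, so every y-derivative picks up a y' = dy/dx factor.

With everything moved to the left-hand side, differentiate term by term:
  d/dx[xy^4] = 4xy^3·y' + y^4
  d/dx[-4] = 0

Separating the contributions that come from x directly and those that come through y:
  without y':      y^4
  multiplying y':  4xy^3

so (y^4) + (4xy^3)·y' = 0, and therefore
  dy/dx = -(y^4)/(4xy^3) = -y/(4x)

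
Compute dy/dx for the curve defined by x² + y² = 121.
Differentiate the relation implicitly: treat y = y(x) and apply the chain rule, so every y-derivative picks up a y' = dy/dx factor.

With everything moved to the left-hand side, differentiate term by term:
  d/dx[x^2] = 2x
  d/dx[y^2] = 2y·y'
  d/dx[-121] = 0

Separating the contributions that come from x directly and those that come through y:
  without y':      2x
  multiplying y':  2y

so (2x) + (2y)·y' = 0, and therefore
  dy/dx = -(2x)/(2y) = -x/y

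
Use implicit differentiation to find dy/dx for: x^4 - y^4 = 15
Differentiate both sides with respect to x, treating y as y(x). By the chain rule, any term containing y contributes a factor of y' = dy/dx when we differentiate it.

Move every term to one side and write the relation as F(x, y) = 0. Term by term,
  d/dx[x^4] = 4x^3
  d/dx[-y^4] = -4y^3·y'
  d/dx[-15] = 0

The pieces without y' make up ∂F/∂x and the coefficient of y' is ∂F/∂y:
  ∂F/∂x = 4x^3,
  ∂F/∂y = -4y^3.

Since d/dx[F] = ∂F/∂x + (∂F/∂y)·y' = 0, solve for y':
  (∂F/∂y)·y' = -∂F/∂x
  dy/dx = -(∂F/∂x)/(∂F/∂y) = -(4x^3)/(-4y^3) = x^3/y^3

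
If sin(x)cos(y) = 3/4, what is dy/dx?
Differentiate both sides with respect to x, treating y as y(x). By the chain rule, any term containing y contributes a factor of y' = dy/dx when we differentiate it.

Move every term to one side and write the relation as F(x, y) = 0. Term by term,
  d/dx[sin(x)·cos(y)] = -y'·sin(x)·sin(y) + cos(x)·cos(y)
  d/dx[-3/4] = 0

The pieces without y' make up ∂F/∂x and the coefficient of y' is ∂F/∂y:
  ∂F/∂x = cos(x)·cos(y),
  ∂F/∂y = -sin(x)·sin(y).

Since d/dx[F] = ∂F/∂x + (∂F/∂y)·y' = 0, solve for y':
  (∂F/∂y)·y' = -∂F/∂x
  dy/dx = -(∂F/∂x)/(∂F/∂y) = -(cos(x)·cos(y))/(-sin(x)·sin(y)) = 1/(tan(x)·tan(y))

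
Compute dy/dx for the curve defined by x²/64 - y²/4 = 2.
Differentiate both sides with respect to x, treating y as y(x). By the chain rule, any term containing y contributes a factor of y' = dy/dx when we differentiate it.

Move every term to one side and write the relation as F(x, y) = 0. Term by term,
  d/dx[x^2/64] = x/32
  d/dx[-y^2/4] = -y·y'/2
  d/dx[-2] = 0

The pieces without y' make up ∂F/∂x and the coefficient of y' is ∂F/∂y:
  ∂F/∂x = x/32,
  ∂F/∂y = -y/2.

Since d/dx[F] = ∂F/∂x + (∂F/∂y)·y' = 0, solve for y':
  (∂F/∂y)·y' = -∂F/∂x
  dy/dx = -(∂F/∂x)/(∂F/∂y) = -(x/32)/(-y/2) = x/(16y)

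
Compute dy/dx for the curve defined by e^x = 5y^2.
Apply d/dx to both sides, remembering that y depends on x. Each occurrence of y therefore brings in a y' = dy/dx via the chain rule.

With F(x, y) equal to the left-hand side minus the right, differentiate F term by term:
  d/dx[-5y^2] = -10y·y'
  d/dx[e^(x)] = e^(x)
Adding these up, d/dx[F] = 0 becomes
  (e^(x)) + (-10y)·y' = 0,
so isolating y',
  dy/dx = -(e^(x))/(-10y) = e^(x)/(10y)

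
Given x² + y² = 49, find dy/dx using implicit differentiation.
Take d/dx of both sides. Since y is implicitly a function of x, the chain rule attaches a y' = dy/dx factor whenever we differentiate through y.

Set F(x, y) = (left side) − (right side), so the curve is F = 0. Differentiating each term of F:
  d/dx[x^2] = 2x
  d/dx[y^2] = 2y·y'
  d/dx[-49] = 0

Collecting, the y'-free part is the partial derivative in x and the y' coefficient is the partial derivative in y:
  ∂F/∂x = 2x
  ∂F/∂y = 2y

so d/dx[F(x, y(x))] = ∂F/∂x + (∂F/∂y)·y' = 0. Rearranging,
  dy/dx = -(∂F/∂x)/(∂F/∂y) = -(2x)/(2y) = -x/y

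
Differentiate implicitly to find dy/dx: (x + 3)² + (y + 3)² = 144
Apply d/dx to both sides, remembering that y depends on x. Each occurrence of y therefore brings in a y' = dy/dx via the chain rule.

With F(x, y) equal to the left-hand side minus the right, differentiate F term by term:
  d/dx[(x + 3)^2] = 2x + 6
  d/dx[(y + 3)^2] = 2·y'(y + 3)
  d/dx[-144] = 0
Adding these up, d/dx[F] = 0 becomes
  (2x + 6) + (2y + 6)·y' = 0,
so isolating y',
  dy/dx = -(2x + 6)/(2y + 6) = (-x - 3)/(y + 3)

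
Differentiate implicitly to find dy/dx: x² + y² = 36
Differentiate both sides with respect to x, treating y as y(x). By the chain rule, any term containing y contributes a factor of y' = dy/dx when we differentiate it.

Move every term to one side and write the relation as F(x, y) = 0. Term by term,
  d/dx[x^2] = 2x
  d/dx[y^2] = 2y·y'
  d/dx[-36] = 0

The pieces without y' make up ∂F/∂x and the coefficient of y' is ∂F/∂y:
  ∂F/∂x = 2x,
  ∂F/∂y = 2y.

Since d/dx[F] = ∂F/∂x + (∂F/∂y)·y' = 0, solve for y':
  (∂F/∂y)·y' = -∂F/∂x
  dy/dx = -(∂F/∂x)/(∂F/∂y) = -(2x)/(2y) = -x/y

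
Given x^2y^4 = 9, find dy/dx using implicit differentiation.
Differentiate the relation implicitly: treat y = y(x) and apply the chain rule, so every y-derivative picks up a y' = dy/dx factor.

With everything moved to the left-hand side, differentiate term by term:
  d/dx[x^2y^4] = 4x^2y^3·y' + 2xy^4
  d/dx[-9] = 0

Separating the contributions that come from x directly and those that come through y:
  without y':      2xy^4
  multiplying y':  4x^2y^3

so (2xy^4) + (4x^2y^3)·y' = 0, and therefore
  dy/dx = -(2xy^4)/(4x^2y^3) = -y/(2x)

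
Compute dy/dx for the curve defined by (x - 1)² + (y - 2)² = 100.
Differentiate both sides with respect to x, treating y as y(x). By the chain rule, any term containing y contributes a factor of y' = dy/dx when we differentiate it.

Move every term to one side and write the relation as F(x, y) = 0. Term by term,
  d/dx[(x - 1)^2] = 2x - 2
  d/dx[(y - 2)^2] = 2·y'(y - 2)
  d/dx[-100] = 0

The pieces without y' make up ∂F/∂x and the coefficient of y' is ∂F/∂y:
  ∂F/∂x = 2x - 2,
  ∂F/∂y = 2y - 4.

Since d/dx[F] = ∂F/∂x + (∂F/∂y)·y' = 0, solve for y':
  (∂F/∂y)·y' = -∂F/∂x
  dy/dx = -(∂F/∂x)/(∂F/∂y) = -(2x - 2)/(2y - 4) = (1 - x)/(y - 2)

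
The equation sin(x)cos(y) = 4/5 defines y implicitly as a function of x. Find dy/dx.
Apply d/dx to both sides, remembering that y depends on x. Each occurrence of y therefore brings in a y' = dy/dx via the chain rule.

With F(x, y) equal to the left-hand side minus the right, differentiate F term by term:
  d/dx[sin(x)·cos(y)] = -y'·sin(x)·sin(y) + cos(x)·cos(y)
  d/dx[-4/5] = 0
Adding these up, d/dx[F] = 0 becomes
  (cos(x)·cos(y)) + (-sin(x)·sin(y))·y' = 0,
so isolating y',
  dy/dx = -(cos(x)·cos(y))/(-sin(x)·sin(y)) = 1/(tan(x)·tan(y))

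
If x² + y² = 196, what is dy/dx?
Differentiate the relation implicitly: treat y = y(x) and apply the chain rule, so every y-derivative picks up a y' = dy/dx factor.

With everything moved to the left-hand side, differentiate term by term:
  d/dx[x^2] = 2x
  d/dx[y^2] = 2y·y'
  d/dx[-196] = 0

Separating the contributions that come from x directly and those that come through y:
  without y':      2x
  multiplying y':  2y

so (2x) + (2y)·y' = 0, and therefore
  dy/dx = -(2x)/(2y) = -x/y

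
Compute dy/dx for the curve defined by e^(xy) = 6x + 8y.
Differentiate the relation implicitly: treat y = y(x) and apply the chain rule, so every y-derivative picks up a y' = dy/dx factor.

With everything moved to the left-hand side, differentiate term by term:
  d/dx[-6x] = -6
  d/dx[-8y] = -8·y'
  d/dx[e^(xy)] = (x·y' + y)·e^(xy)

Separating the contributions that come from x directly and those that come through y:
  without y':      y·e^(xy) - 6
  multiplying y':  x·e^(xy) - 8

so (y·e^(xy) - 6) + (x·e^(xy) - 8)·y' = 0, and therefore
  dy/dx = -(y·e^(xy) - 6)/(x·e^(xy) - 8) = (-y·e^(xy) + 6)/(x·e^(xy) - 8)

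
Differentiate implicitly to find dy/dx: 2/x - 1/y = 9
Apply d/dx to both sides, remembering that y depends on x. Each occurrence of y therefore brings in a y' = dy/dx via the chain rule.

With F(x, y) equal to the left-hand side minus the right, differentiate F term by term:
  d/dx[-1/y] = y'/y^2
  d/dx[2/x] = -2/x^2
  d/dx[-9] = 0
Adding these up, d/dx[F] = 0 becomes
  (-2/x^2) + (y^(-2))·y' = 0,
so isolating y',
  dy/dx = -(-2/x^2)/(y^(-2)) = 2y^2/x^2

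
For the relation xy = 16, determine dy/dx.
Differentiate both sides with respect to x, treating y as y(x). By the chain rule, any term containing y contributes a factor of y' = dy/dx when we differentiate it.

Move every term to one side and write the relation as F(x, y) = 0. Term by term,
  d/dx[xy] = x·y' + y
  d/dx[-16] = 0

The pieces without y' make up ∂F/∂x and the coefficient of y' is ∂F/∂y:
  ∂F/∂x = y,
  ∂F/∂y = x.

Since d/dx[F] = ∂F/∂x + (∂F/∂y)·y' = 0, solve for y':
  (∂F/∂y)·y' = -∂F/∂x
  dy/dx = -(∂F/∂x)/(∂F/∂y) = -(y)/(x) = -y/x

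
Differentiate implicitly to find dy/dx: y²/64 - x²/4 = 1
Differentiate the relation implicitly: treat y = y(x) and apply the chain rule, so every y-derivative picks up a y' = dy/dx factor.

With everything moved to the left-hand side, differentiate term by term:
  d/dx[-x^2/4] = -x/2
  d/dx[y^2/64] = y·y'/32
  d/dx[-1] = 0

Separating the contributions that come from x directly and those that come through y:
  without y':      -x/2
  multiplying y':  y/32

so (-x/2) + (y/32)·y' = 0, and therefore
  dy/dx = -(-x/2)/(y/32) = 16x/y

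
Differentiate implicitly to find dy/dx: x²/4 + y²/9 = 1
Apply d/dx to both sides, remembering that y depends on x. Each occurrence of y therefore brings in a y' = dy/dx via the chain rule.

With F(x, y) equal to the left-hand side minus the right, differentiate F term by term:
  d/dx[x^2/4] = x/2
  d/dx[y^2/9] = 2y·y'/9
  d/dx[-1] = 0
Adding these up, d/dx[F] = 0 becomes
  (x/2) + (2y/9)·y' = 0,
so isolating y',
  dy/dx = -(x/2)/(2y/9) = -9x/(4y)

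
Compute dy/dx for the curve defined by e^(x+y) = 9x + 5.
Differentiate both sides with respect to x, treating y as y(x). By the chain rule, any term containing y contributes a factor of y' = dy/dx when we differentiate it.

Move every term to one side and write the relation as F(x, y) = 0. Term by term,
  d/dx[-9x] = -9
  d/dx[e^(x + y)] = (y' + 1)·e^(x + y)
  d/dx[-5] = 0

The pieces without y' make up ∂F/∂x and the coefficient of y' is ∂F/∂y:
  ∂F/∂x = e^(x + y) - 9,
  ∂F/∂y = e^(x + y).

Since d/dx[F] = ∂F/∂x + (∂F/∂y)·y' = 0, solve for y':
  (∂F/∂y)·y' = -∂F/∂x
  dy/dx = -(∂F/∂x)/(∂F/∂y) = -(e^(x + y) - 9)/(e^(x + y)) = 9e^(-x - y) - 1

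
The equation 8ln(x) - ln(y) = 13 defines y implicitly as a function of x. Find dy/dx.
Take d/dx of both sides. Since y is implicitly a function of x, the chain rule attaches a y' = dy/dx factor whenever we differentiate through y.

Set F(x, y) = (left side) − (right side), so the curve is F = 0. Differentiating each term of F:
  d/dx[8ln(x)] = 8/x
  d/dx[-ln(y)] = -y'/y
  d/dx[-13] = 0

Collecting, the y'-free part is the partial derivative in x and the y' coefficient is the partial derivative in y:
  ∂F/∂x = 8/x
  ∂F/∂y = -1/y

so d/dx[F(x, y(x))] = ∂F/∂x + (∂F/∂y)·y' = 0. Rearranging,
  dy/dx = -(∂F/∂x)/(∂F/∂y) = -(8/x)/(-1/y) = 8y/x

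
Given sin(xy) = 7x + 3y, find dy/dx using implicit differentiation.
Take d/dx of both sides. Since y is implicitly a function of x, the chain rule attaches a y' = dy/dx factor whenever we differentiate through y.

Set F(x, y) = (left side) − (right side), so the curve is F = 0. Differentiating each term of F:
  d/dx[-7x] = -7
  d/dx[-3y] = -3·y'
  d/dx[sin(xy)] = (x·y' + y)·cos(xy)

Collecting, the y'-free part is the partial derivative in x and the y' coefficient is the partial derivative in y:
  ∂F/∂x = y·cos(xy) - 7
  ∂F/∂y = x·cos(xy) - 3

so d/dx[F(x, y(x))] = ∂F/∂x + (∂F/∂y)·y' = 0. Rearranging,
  dy/dx = -(∂F/∂x)/(∂F/∂y) = -(y·cos(xy) - 7)/(x·cos(xy) - 3) = (-y·cos(xy) + 7)/(x·cos(xy) - 3)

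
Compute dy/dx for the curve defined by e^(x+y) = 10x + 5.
Take d/dx of both sides. Since y is implicitly a function of x, the chain rule attaches a y' = dy/dx factor whenever we differentiate through y.

Set F(x, y) = (left side) − (right side), so the curve is F = 0. Differentiating each term of F:
  d/dx[-10x] = -10
  d/dx[e^(x + y)] = (y' + 1)·e^(x + y)
  d/dx[-5] = 0

Collecting, the y'-free part is the partial derivative in x and the y' coefficient is the partial derivative in y:
  ∂F/∂x = e^(x + y) - 10
  ∂F/∂y = e^(x + y)

so d/dx[F(x, y(x))] = ∂F/∂x + (∂F/∂y)·y' = 0. Rearranging,
  dy/dx = -(∂F/∂x)/(∂F/∂y) = -(e^(x + y) - 10)/(e^(x + y)) = 10e^(-x - y) - 1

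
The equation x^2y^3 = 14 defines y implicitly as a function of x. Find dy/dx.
Take d/dx of both sides. Since y is implicitly a function of x, the chain rule attaches a y' = dy/dx factor whenever we differentiate through y.

Set F(x, y) = (left side) − (right side), so the curve is F = 0. Differentiating each term of F:
  d/dx[x^2y^3] = 3x^2y^2·y' + 2xy^3
  d/dx[-14] = 0

Collecting, the y'-free part is the partial derivative in x and the y' coefficient is the partial derivative in y:
  ∂F/∂x = 2xy^3
  ∂F/∂y = 3x^2y^2

so d/dx[F(x, y(x))] = ∂F/∂x + (∂F/∂y)·y' = 0. Rearranging,
  dy/dx = -(∂F/∂x)/(∂F/∂y) = -(2xy^3)/(3x^2y^2) = -2y/(3x)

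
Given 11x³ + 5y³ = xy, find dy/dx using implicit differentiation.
Apply d/dx to both sides, remembering that y depends on x. Each occurrence of y therefore brings in a y' = dy/dx via the chain rule.

With F(x, y) equal to the left-hand side minus the right, differentiate F term by term:
  d/dx[11x^3] = 33x^2
  d/dx[-xy] = -x·y' - y
  d/dx[5y^3] = 15y^2·y'
Adding these up, d/dx[F] = 0 becomes
  (33x^2 - y) + (-x + 15y^2)·y' = 0,
so isolating y',
  dy/dx = -(33x^2 - y)/(-x + 15y^2) = (33x^2 - y)/(x - 15y^2)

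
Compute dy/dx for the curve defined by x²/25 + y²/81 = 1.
Take d/dx of both sides. Since y is implicitly a function of x, the chain rule attaches a y' = dy/dx factor whenever we differentiate through y.

Set F(x, y) = (left side) − (right side), so the curve is F = 0. Differentiating each term of F:
  d/dx[x^2/25] = 2x/25
  d/dx[y^2/81] = 2y·y'/81
  d/dx[-1] = 0

Collecting, the y'-free part is the partial derivative in x and the y' coefficient is the partial derivative in y:
  ∂F/∂x = 2x/25
  ∂F/∂y = 2y/81

so d/dx[F(x, y(x))] = ∂F/∂x + (∂F/∂y)·y' = 0. Rearranging,
  dy/dx = -(∂F/∂x)/(∂F/∂y) = -(2x/25)/(2y/81) = -81x/(25y)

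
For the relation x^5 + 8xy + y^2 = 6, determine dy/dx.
Take d/dx of both sides. Since y is implicitly a function of x, the chain rule attaches a y' = dy/dx factor whenever we differentiate through y.

Set F(x, y) = (left side) − (right side), so the curve is F = 0. Differentiating each term of F:
  d/dx[x^5] = 5x^4
  d/dx[8xy] = 8x·y' + 8y
  d/dx[y^2] = 2y·y'
  d/dx[-6] = 0

Collecting, the y'-free part is the partial derivative in x and the y' coefficient is the partial derivative in y:
  ∂F/∂x = 5x^4 + 8y
  ∂F/∂y = 8x + 2y

so d/dx[F(x, y(x))] = ∂F/∂x + (∂F/∂y)·y' = 0. Rearranging,
  dy/dx = -(∂F/∂x)/(∂F/∂y) = -(5x^4 + 8y)/(8x + 2y) = (-5x^4 - 8y)/(2(4x + y))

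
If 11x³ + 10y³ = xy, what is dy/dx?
Differentiate both sides with respect to x, treating y as y(x). By the chain rule, any term containing y contributes a factor of y' = dy/dx when we differentiate it.

Move every term to one side and write the relation as F(x, y) = 0. Term by term,
  d/dx[11x^3] = 33x^2
  d/dx[-xy] = -x·y' - y
  d/dx[10y^3] = 30y^2·y'

The pieces without y' make up ∂F/∂x and the coefficient of y' is ∂F/∂y:
  ∂F/∂x = 33x^2 - y,
  ∂F/∂y = -x + 30y^2.

Since d/dx[F] = ∂F/∂x + (∂F/∂y)·y' = 0, solve for y':
  (∂F/∂y)·y' = -∂F/∂x
  dy/dx = -(∂F/∂x)/(∂F/∂y) = -(33x^2 - y)/(-x + 30y^2) = (33x^2 - y)/(x - 30y^2)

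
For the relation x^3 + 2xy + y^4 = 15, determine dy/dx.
Differentiate the relation implicitly: treat y = y(x) and apply the chain rule, so every y-derivative picks up a y' = dy/dx factor.

With everything moved to the left-hand side, differentiate term by term:
  d/dx[x^3] = 3x^2
  d/dx[2xy] = 2x·y' + 2y
  d/dx[y^4] = 4y^3·y'
  d/dx[-15] = 0

Separating the contributions that come from x directly and those that come through y:
  without y':      3x^2 + 2y
  multiplying y':  2x + 4y^3

so (3x^2 + 2y) + (2x + 4y^3)·y' = 0, and therefore
  dy/dx = -(3x^2 + 2y)/(2x + 4y^3) = (-3x^2/2 - y)/(x + 2y^3)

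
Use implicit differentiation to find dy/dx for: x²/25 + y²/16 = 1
Differentiate the relation implicitly: treat y = y(x) and apply the chain rule, so every y-derivative picks up a y' = dy/dx factor.

With everything moved to the left-hand side, differentiate term by term:
  d/dx[x^2/25] = 2x/25
  d/dx[y^2/16] = y·y'/8
  d/dx[-1] = 0

Separating the contributions that come from x directly and those that come through y:
  without y':      2x/25
  multiplying y':  y/8

so (2x/25) + (y/8)·y' = 0, and therefore
  dy/dx = -(2x/25)/(y/8) = -16x/(25y)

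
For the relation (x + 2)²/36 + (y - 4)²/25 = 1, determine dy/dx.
Differentiate the relation implicitly: treat y = y(x) and apply the chain rule, so every y-derivative picks up a y' = dy/dx factor.

With everything moved to the left-hand side, differentiate term by term:
  d/dx[(x + 2)^2/36] = x/18 + 1/9
  d/dx[(y - 4)^2/25] = 2·y'(y - 4)/25
  d/dx[-1] = 0

Separating the contributions that come from x directly and those that come through y:
  without y':      x/18 + 1/9
  multiplying y':  2y/25 - 8/25

so (x/18 + 1/9) + (2y/25 - 8/25)·y' = 0, and therefore
  dy/dx = -(x/18 + 1/9)/(2y/25 - 8/25)
        = -((x + 2)/18)/(2(y - 4)/25) = 25(-x - 2)/(36(y - 4))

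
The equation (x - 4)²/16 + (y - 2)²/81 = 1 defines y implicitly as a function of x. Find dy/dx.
Differentiate both sides with respect to x, treating y as y(x). By the chain rule, any term containing y contributes a factor of y' = dy/dx when we differentiate it.

Move every term to one side and write the relation as F(x, y) = 0. Term by term,
  d/dx[(x - 4)^2/16] = x/8 - 1/2
  d/dx[(y - 2)^2/81] = 2·y'(y - 2)/81
  d/dx[-1] = 0

The pieces without y' make up ∂F/∂x and the coefficient of y' is ∂F/∂y:
  ∂F/∂x = x/8 - 1/2,
  ∂F/∂y = 2y/81 - 4/81.

Since d/dx[F] = ∂F/∂x + (∂F/∂y)·y' = 0, solve for y':
  (∂F/∂y)·y' = -∂F/∂x
  dy/dx = -(∂F/∂x)/(∂F/∂y) = -(x/8 - 1/2)/(2y/81 - 4/81)
        = -((x - 4)/8)/(2(y - 2)/81) = 81(4 - x)/(16(y - 2))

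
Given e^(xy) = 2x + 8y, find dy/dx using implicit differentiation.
Differentiate both sides with respect to x, treating y as y(x). By the chain rule, any term containing y contributes a factor of y' = dy/dx when we differentiate it.

Move every term to one side and write the relation as F(x, y) = 0. Term by term,
  d/dx[-2x] = -2
  d/dx[-8y] = -8·y'
  d/dx[e^(xy)] = (x·y' + y)·e^(xy)

The pieces without y' make up ∂F/∂x and the coefficient of y' is ∂F/∂y:
  ∂F/∂x = y·e^(xy) - 2,
  ∂F/∂y = x·e^(xy) - 8.

Since d/dx[F] = ∂F/∂x + (∂F/∂y)·y' = 0, solve for y':
  (∂F/∂y)·y' = -∂F/∂x
  dy/dx = -(∂F/∂x)/(∂F/∂y) = -(y·e^(xy) - 2)/(x·e^(xy) - 8) = (-y·e^(xy) + 2)/(x·e^(xy) - 8)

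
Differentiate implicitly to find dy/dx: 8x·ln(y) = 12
Take d/dx of both sides. Since y is implicitly a function of x, the chain rule attaches a y' = dy/dx factor whenever we differentiate through y.

Set F(x, y) = (left side) − (right side), so the curve is F = 0. Differentiating each term of F:
  d/dx[8x·ln(y)] = 8x·y'/y + 8ln(y)
  d/dx[-12] = 0

Collecting, the y'-free part is the partial derivative in x and the y' coefficient is the partial derivative in y:
  ∂F/∂x = 8ln(y)
  ∂F/∂y = 8x/y

so d/dx[F(x, y(x))] = ∂F/∂x + (∂F/∂y)·y' = 0. Rearranging,
  dy/dx = -(∂F/∂x)/(∂F/∂y) = -(8ln(y))/(8x/y) = -y·ln(y)/x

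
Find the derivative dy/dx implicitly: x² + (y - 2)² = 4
Differentiate both sides with respect to x, treating y as y(x). By the chain rule, any term containing y contributes a factor of y' = dy/dx when we differentiate it.

Move every term to one side and write the relation as F(x, y) = 0. Term by term,
  d/dx[x^2] = 2x
  d/dx[(y - 2)^2] = 2·y'(y - 2)
  d/dx[-4] = 0

The pieces without y' make up ∂F/∂x and the coefficient of y' is ∂F/∂y:
  ∂F/∂x = 2x,
  ∂F/∂y = 2y - 4.

Since d/dx[F] = ∂F/∂x + (∂F/∂y)·y' = 0, solve for y':
  (∂F/∂y)·y' = -∂F/∂x
  dy/dx = -(∂F/∂x)/(∂F/∂y) = -(2x)/(2y - 4) = -x/(y - 2)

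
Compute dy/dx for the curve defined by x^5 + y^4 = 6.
Differentiate the relation implicitly: treat y = y(x) and apply the chain rule, so every y-derivative picks up a y' = dy/dx factor.

With everything moved to the left-hand side, differentiate term by term:
  d/dx[x^5] = 5x^4
  d/dx[y^4] = 4y^3·y'
  d/dx[-6] = 0

Separating the contributions that come from x directly and those that come through y:
  without y':      5x^4
  multiplying y':  4y^3

so (5x^4) + (4y^3)·y' = 0, and therefore
  dy/dx = -(5x^4)/(4y^3) = -5x^4/(4y^3)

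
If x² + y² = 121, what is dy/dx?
Differentiate both sides with respect to x, treating y as y(x). By the chain rule, any term containing y contributes a factor of y' = dy/dx when we differentiate it.

Move every term to one side and write the relation as F(x, y) = 0. Term by term,
  d/dx[x^2] = 2x
  d/dx[y^2] = 2y·y'
  d/dx[-121] = 0

The pieces without y' make up ∂F/∂x and the coefficient of y' is ∂F/∂y:
  ∂F/∂x = 2x,
  ∂F/∂y = 2y.

Since d/dx[F] = ∂F/∂x + (∂F/∂y)·y' = 0, solve for y':
  (∂F/∂y)·y' = -∂F/∂x
  dy/dx = -(∂F/∂x)/(∂F/∂y) = -(2x)/(2y) = -x/y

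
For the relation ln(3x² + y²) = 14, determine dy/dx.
Differentiate both sides with respect to x, treating y as y(x). By the chain rule, any term containing y contributes a factor of y' = dy/dx when we differentiate it.

Move every term to one side and write the relation as F(x, y) = 0. Term by term,
  d/dx[ln(3x^2 + y^2)] = (6x + 2y·y')/(3x^2 + y^2)
  d/dx[-14] = 0

The pieces without y' make up ∂F/∂x and the coefficient of y' is ∂F/∂y:
  ∂F/∂x = 6x/(3x^2 + y^2),
  ∂F/∂y = 2y/(3x^2 + y^2).

Since d/dx[F] = ∂F/∂x + (∂F/∂y)·y' = 0, solve for y':
  (∂F/∂y)·y' = -∂F/∂x
  dy/dx = -(∂F/∂x)/(∂F/∂y) = -(6x/(3x^2 + y^2))/(2y/(3x^2 + y^2)) = -3x/y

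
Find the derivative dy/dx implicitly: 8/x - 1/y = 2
Apply d/dx to both sides, remembering that y depends on x. Each occurrence of y therefore brings in a y' = dy/dx via the chain rule.

With F(x, y) equal to the left-hand side minus the right, differentiate F term by term:
  d/dx[-1/y] = y'/y^2
  d/dx[8/x] = -8/x^2
  d/dx[-2] = 0
Adding these up, d/dx[F] = 0 becomes
  (-8/x^2) + (y^(-2))·y' = 0,
so isolating y',
  dy/dx = -(-8/x^2)/(y^(-2)) = 8y^2/x^2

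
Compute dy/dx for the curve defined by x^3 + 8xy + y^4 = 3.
Differentiate both sides with respect to x, treating y as y(x). By the chain rule, any term containing y contributes a factor of y' = dy/dx when we differentiate it.

Move every term to one side and write the relation as F(x, y) = 0. Term by term,
  d/dx[x^3] = 3x^2
  d/dx[8xy] = 8x·y' + 8y
  d/dx[y^4] = 4y^3·y'
  d/dx[-3] = 0

The pieces without y' make up ∂F/∂x and the coefficient of y' is ∂F/∂y:
  ∂F/∂x = 3x^2 + 8y,
  ∂F/∂y = 8x + 4y^3.

Since d/dx[F] = ∂F/∂x + (∂F/∂y)·y' = 0, solve for y':
  (∂F/∂y)·y' = -∂F/∂x
  dy/dx = -(∂F/∂x)/(∂F/∂y) = -(3x^2 + 8y)/(8x + 4y^3) = (-3x^2 - 8y)/(4(2x + y^3))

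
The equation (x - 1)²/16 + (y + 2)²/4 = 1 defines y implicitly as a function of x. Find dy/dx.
Take d/dx of both sides. Since y is implicitly a function of x, the chain rule attaches a y' = dy/dx factor whenever we differentiate through y.

Set F(x, y) = (left side) − (right side), so the curve is F = 0. Differentiating each term of F:
  d/dx[(x - 1)^2/16] = x/8 - 1/8
  d/dx[(y + 2)^2/4] = y'(y + 2)/2
  d/dx[-1] = 0

Collecting, the y'-free part is the partial derivative in x and the y' coefficient is the partial derivative in y:
  ∂F/∂x = x/8 - 1/8
  ∂F/∂y = y/2 + 1

so d/dx[F(x, y(x))] = ∂F/∂x + (∂F/∂y)·y' = 0. Rearranging,
  dy/dx = -(∂F/∂x)/(∂F/∂y) = -(x/8 - 1/8)/(y/2 + 1)
        = -((x - 1)/8)/((y + 2)/2) = (1 - x)/(4(y + 2))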